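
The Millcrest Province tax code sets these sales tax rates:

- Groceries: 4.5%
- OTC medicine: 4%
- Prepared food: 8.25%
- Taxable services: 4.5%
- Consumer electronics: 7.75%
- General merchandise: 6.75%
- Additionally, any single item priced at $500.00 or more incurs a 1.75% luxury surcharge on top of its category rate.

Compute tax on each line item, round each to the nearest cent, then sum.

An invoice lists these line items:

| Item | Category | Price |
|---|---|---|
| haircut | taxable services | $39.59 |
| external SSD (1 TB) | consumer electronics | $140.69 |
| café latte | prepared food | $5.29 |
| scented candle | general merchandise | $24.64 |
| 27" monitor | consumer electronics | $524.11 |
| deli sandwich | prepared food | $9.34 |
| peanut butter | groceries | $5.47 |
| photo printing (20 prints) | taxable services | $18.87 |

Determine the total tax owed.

Haircut $39.59: taxable services → 4.5% → $1.78
External SSD (1 TB) $140.69: consumer electronics → 7.75% → $10.90
Café latte $5.29: prepared food → 8.25% → $0.44
Scented candle $24.64: general merchandise → 6.75% → $1.66
27" monitor $524.11: consumer electronics → 7.75% + 1.75% surcharge = 9.5% → $49.79
Deli sandwich $9.34: prepared food → 8.25% → $0.77
Peanut butter $5.47: groceries → 4.5% → $0.25
Photo printing (20 prints) $18.87: taxable services → 4.5% → $0.85
Total tax = $1.78 + $10.90 + $0.44 + $1.66 + $49.79 + $0.77 + $0.25 + $0.85 = $66.44

$66.44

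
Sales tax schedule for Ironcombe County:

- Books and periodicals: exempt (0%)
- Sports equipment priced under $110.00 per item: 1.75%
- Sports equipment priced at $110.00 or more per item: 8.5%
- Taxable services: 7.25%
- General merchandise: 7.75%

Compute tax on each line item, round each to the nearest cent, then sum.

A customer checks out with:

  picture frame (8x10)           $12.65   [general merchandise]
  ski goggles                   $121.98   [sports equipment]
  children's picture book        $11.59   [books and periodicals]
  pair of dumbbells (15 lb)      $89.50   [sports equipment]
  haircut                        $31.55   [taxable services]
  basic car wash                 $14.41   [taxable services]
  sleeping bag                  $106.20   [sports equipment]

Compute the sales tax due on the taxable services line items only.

Haircut $31.55: taxable services → 7.25% → $2.29
Basic car wash $14.41: taxable services → 7.25% → $1.04
Tax on taxable services = $2.29 + $1.04 = $3.33

$3.33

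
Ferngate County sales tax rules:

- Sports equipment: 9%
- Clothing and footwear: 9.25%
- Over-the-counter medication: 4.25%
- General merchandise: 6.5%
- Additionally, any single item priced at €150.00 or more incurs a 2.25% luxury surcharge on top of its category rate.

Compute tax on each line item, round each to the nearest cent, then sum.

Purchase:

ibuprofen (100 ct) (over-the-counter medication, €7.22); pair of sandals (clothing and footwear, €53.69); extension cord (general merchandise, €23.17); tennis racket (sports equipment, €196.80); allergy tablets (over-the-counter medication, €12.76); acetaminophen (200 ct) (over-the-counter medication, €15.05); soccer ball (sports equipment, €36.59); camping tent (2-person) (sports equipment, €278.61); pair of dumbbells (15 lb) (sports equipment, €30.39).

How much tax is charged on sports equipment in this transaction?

€59.51

Tennis racket €196.80: sports equipment → 9% + 2.25% surcharge = 11.25% → €22.14
Soccer ball €36.59: sports equipment → 9% → €3.29
Camping tent (2-person) €278.61: sports equipment → 9% + 2.25% surcharge = 11.25% → €31.34
Pair of dumbbells (15 lb) €30.39: sports equipment → 9% → €2.74
Tax on sports equipment = €22.14 + €3.29 + €31.34 + €2.74 = €59.51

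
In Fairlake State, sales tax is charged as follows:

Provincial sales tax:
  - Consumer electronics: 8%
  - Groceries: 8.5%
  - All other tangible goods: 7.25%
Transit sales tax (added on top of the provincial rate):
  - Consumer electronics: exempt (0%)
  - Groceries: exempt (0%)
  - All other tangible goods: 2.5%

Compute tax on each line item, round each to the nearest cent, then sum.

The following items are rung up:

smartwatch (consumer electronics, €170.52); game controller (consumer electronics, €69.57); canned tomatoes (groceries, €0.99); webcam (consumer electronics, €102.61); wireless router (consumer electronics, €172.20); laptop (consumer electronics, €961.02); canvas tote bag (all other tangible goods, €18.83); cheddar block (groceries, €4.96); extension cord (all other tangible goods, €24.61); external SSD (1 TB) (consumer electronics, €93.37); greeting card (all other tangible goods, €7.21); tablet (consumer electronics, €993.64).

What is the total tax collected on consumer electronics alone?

Smartwatch €170.52: consumer electronics → 8% + 0% transit = 8% → €13.64
Game controller €69.57: consumer electronics → 8% + 0% transit = 8% → €5.57
Webcam €102.61: consumer electronics → 8% + 0% transit = 8% → €8.21
Wireless router €172.20: consumer electronics → 8% + 0% transit = 8% → €13.78
Laptop €961.02: consumer electronics → 8% + 0% transit = 8% → €76.88
External SSD (1 TB) €93.37: consumer electronics → 8% + 0% transit = 8% → €7.47
Tablet €993.64: consumer electronics → 8% + 0% transit = 8% → €79.49
Tax on consumer electronics = €13.64 + €5.57 + €8.21 + €13.78 + €76.88 + €7.47 + €79.49 = €205.04

€205.04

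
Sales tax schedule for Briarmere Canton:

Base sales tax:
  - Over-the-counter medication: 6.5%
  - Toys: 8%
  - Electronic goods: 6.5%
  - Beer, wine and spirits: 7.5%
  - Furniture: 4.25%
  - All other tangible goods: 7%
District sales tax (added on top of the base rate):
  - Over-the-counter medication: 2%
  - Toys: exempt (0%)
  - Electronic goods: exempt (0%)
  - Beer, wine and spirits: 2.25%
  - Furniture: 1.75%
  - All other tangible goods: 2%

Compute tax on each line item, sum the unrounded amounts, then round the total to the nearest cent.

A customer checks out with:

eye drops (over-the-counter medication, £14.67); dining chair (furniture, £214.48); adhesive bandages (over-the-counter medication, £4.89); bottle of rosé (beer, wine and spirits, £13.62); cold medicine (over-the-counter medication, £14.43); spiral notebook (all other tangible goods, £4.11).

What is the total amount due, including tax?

Eye drops £14.67: over-the-counter medication → 6.5% + 2% district = 8.5% → £1.24695
Dining chair £214.48: furniture → 4.25% + 1.75% district = 6% → £12.8688
Adhesive bandages £4.89: over-the-counter medication → 6.5% + 2% district = 8.5% → £0.41565
Bottle of rosé £13.62: beer, wine and spirits → 7.5% + 2.25% district = 9.75% → £1.32795
Cold medicine £14.43: over-the-counter medication → 6.5% + 2% district = 8.5% → £1.22655
Spiral notebook £4.11: all other tangible goods → 7% + 2% district = 9% → £0.3699
Subtotal = £266.20; unrounded tax = £17.4558 → £17.46; total due = £283.66

£283.66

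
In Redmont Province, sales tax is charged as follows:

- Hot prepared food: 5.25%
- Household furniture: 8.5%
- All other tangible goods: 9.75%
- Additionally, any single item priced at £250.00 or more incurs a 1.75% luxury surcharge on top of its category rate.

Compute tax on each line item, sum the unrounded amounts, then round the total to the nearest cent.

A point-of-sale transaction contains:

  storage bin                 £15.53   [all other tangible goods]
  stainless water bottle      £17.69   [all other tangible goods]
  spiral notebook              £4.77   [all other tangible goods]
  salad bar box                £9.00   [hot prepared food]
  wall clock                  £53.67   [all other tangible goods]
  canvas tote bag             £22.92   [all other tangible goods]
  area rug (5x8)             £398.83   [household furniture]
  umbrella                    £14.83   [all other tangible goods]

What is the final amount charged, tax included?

£591.21

Storage bin £15.53: all other tangible goods → 9.75% → £1.514175
Stainless water bottle £17.69: all other tangible goods → 9.75% → £1.724775
Spiral notebook £4.77: all other tangible goods → 9.75% → £0.465075
Salad bar box £9.00: hot prepared food → 5.25% → £0.4725
Wall clock £53.67: all other tangible goods → 9.75% → £5.232825
Canvas tote bag £22.92: all other tangible goods → 9.75% → £2.2347
Area rug (5x8) £398.83: household furniture → 8.5% + 1.75% surcharge = 10.25% → £40.880075
Umbrella £14.83: all other tangible goods → 9.75% → £1.445925
Subtotal = £537.24; unrounded tax = £53.97005 → £53.97; total due = £591.21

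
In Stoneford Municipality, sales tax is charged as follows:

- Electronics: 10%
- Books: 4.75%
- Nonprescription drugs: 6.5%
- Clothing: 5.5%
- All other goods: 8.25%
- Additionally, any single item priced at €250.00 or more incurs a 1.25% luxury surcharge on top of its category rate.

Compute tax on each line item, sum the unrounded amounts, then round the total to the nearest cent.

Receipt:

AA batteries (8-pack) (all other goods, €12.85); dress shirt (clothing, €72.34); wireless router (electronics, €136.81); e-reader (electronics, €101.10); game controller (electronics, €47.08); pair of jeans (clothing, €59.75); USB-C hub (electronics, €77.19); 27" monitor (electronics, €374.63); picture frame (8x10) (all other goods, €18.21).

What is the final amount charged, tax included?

AA batteries (8-pack) €12.85: all other goods → 8.25% → €1.060125
Dress shirt €72.34: clothing → 5.5% → €3.9787
Wireless router €136.81: electronics → 10% → €13.681
E-reader €101.10: electronics → 10% → €10.11
Game controller €47.08: electronics → 10% → €4.708
Pair of jeans €59.75: clothing → 5.5% → €3.28625
USB-C hub €77.19: electronics → 10% → €7.719
27" monitor €374.63: electronics → 10% + 1.25% surcharge = 11.25% → €42.145875
Picture frame (8x10) €18.21: all other goods → 8.25% → €1.502325
Subtotal = €899.96; unrounded tax = €88.191275 → €88.19; total due = €988.15

€988.15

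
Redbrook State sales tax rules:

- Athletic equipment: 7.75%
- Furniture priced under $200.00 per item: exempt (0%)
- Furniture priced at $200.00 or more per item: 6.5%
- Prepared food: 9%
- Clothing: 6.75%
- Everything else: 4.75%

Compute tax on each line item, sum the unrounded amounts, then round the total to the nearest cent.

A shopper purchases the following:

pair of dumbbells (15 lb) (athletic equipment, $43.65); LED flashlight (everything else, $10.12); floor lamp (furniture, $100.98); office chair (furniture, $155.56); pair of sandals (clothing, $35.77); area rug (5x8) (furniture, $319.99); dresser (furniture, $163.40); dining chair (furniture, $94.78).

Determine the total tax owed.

Pair of dumbbells (15 lb) $43.65: athletic equipment → 7.75% → $3.382875
LED flashlight $10.12: everything else → 4.75% → $0.4807
Floor lamp $100.98: furniture, under $200.00 → 0% → $0.00
Office chair $155.56: furniture, under $200.00 → 0% → $0.00
Pair of sandals $35.77: clothing → 6.75% → $2.414475
Area rug (5x8) $319.99: furniture, $200.00 or more → 6.5% → $20.79935
Dresser $163.40: furniture, under $200.00 → 0% → $0.00
Dining chair $94.78: furniture, under $200.00 → 0% → $0.00
Unrounded tax sum = $27.0774 → $27.08

$27.08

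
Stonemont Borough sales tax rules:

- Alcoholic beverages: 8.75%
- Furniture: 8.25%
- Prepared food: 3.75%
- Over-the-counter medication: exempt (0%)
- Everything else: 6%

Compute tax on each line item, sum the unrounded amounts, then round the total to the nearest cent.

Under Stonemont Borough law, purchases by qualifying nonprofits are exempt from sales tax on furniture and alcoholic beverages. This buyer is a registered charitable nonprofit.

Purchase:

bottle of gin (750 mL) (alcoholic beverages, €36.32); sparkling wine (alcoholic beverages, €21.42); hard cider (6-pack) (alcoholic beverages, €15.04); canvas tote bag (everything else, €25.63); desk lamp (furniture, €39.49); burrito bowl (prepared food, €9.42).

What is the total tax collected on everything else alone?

€1.54

Canvas tote bag €25.63: everything else → 6% → €1.5378
Tax on everything else: unrounded sum = €1.5378 → €1.54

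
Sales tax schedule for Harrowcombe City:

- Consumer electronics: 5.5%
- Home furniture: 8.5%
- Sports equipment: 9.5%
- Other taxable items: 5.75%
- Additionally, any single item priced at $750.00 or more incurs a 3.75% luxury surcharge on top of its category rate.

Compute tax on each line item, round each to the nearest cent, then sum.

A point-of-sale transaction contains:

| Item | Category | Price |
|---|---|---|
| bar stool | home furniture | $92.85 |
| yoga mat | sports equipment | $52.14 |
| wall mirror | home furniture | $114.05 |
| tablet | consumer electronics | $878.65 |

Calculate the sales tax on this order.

Bar stool $92.85: home furniture → 8.5% → $7.89
Yoga mat $52.14: sports equipment → 9.5% → $4.95
Wall mirror $114.05: home furniture → 8.5% → $9.69
Tablet $878.65: consumer electronics → 5.5% + 3.75% surcharge = 9.25% → $81.28
Total tax = $7.89 + $4.95 + $9.69 + $81.28 = $103.81

$103.81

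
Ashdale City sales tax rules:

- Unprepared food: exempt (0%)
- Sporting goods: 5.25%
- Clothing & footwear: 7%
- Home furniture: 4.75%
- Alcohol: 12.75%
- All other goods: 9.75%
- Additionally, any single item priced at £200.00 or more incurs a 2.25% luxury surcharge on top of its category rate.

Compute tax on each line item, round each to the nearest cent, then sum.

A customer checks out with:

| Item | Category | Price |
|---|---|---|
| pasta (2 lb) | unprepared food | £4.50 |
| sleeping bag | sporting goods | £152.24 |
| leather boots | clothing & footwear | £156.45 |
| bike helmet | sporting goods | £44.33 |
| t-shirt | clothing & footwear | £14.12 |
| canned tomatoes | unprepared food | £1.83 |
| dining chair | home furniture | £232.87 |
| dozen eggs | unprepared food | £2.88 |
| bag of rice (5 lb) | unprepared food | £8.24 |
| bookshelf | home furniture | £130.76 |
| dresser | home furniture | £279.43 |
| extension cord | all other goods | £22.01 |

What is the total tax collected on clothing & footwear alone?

£11.94

Leather boots £156.45: clothing & footwear → 7% → £10.95
T-shirt £14.12: clothing & footwear → 7% → £0.99
Tax on clothing & footwear = £10.95 + £0.99 = £11.94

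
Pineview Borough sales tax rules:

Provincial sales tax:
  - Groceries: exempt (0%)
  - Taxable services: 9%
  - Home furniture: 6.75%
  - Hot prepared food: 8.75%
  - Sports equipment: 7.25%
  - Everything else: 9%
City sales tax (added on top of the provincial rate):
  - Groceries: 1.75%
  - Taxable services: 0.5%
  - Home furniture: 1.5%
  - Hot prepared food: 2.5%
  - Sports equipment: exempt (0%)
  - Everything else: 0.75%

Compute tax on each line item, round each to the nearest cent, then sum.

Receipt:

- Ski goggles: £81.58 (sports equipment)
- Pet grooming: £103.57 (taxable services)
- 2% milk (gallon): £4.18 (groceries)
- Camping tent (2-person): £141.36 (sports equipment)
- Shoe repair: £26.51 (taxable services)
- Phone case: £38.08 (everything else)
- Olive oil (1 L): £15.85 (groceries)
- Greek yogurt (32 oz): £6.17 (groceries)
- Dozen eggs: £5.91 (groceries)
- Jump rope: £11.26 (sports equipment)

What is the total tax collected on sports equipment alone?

£16.98

Ski goggles £81.58: sports equipment → 7.25% + 0% city = 7.25% → £5.91
Camping tent (2-person) £141.36: sports equipment → 7.25% + 0% city = 7.25% → £10.25
Jump rope £11.26: sports equipment → 7.25% + 0% city = 7.25% → £0.82
Tax on sports equipment = £5.91 + £10.25 + £0.82 = £16.98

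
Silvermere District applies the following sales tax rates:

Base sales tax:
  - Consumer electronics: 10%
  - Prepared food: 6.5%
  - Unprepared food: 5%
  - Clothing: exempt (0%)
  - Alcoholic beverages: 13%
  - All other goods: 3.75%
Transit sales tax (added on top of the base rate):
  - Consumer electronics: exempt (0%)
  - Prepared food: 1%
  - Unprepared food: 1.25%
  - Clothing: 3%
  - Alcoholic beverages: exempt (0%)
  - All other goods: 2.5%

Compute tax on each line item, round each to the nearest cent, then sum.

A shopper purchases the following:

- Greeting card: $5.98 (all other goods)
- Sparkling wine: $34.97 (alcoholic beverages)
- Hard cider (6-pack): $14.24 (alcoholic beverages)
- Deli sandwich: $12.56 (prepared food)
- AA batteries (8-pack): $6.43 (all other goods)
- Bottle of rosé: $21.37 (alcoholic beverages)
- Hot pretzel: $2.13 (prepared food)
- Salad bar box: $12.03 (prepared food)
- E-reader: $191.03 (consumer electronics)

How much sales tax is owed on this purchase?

Greeting card $5.98: all other goods → 3.75% + 2.5% transit = 6.25% → $0.37
Sparkling wine $34.97: alcoholic beverages → 13% + 0% transit = 13% → $4.55
Hard cider (6-pack) $14.24: alcoholic beverages → 13% + 0% transit = 13% → $1.85
Deli sandwich $12.56: prepared food → 6.5% + 1% transit = 7.5% → $0.94
AA batteries (8-pack) $6.43: all other goods → 3.75% + 2.5% transit = 6.25% → $0.40
Bottle of rosé $21.37: alcoholic beverages → 13% + 0% transit = 13% → $2.78
Hot pretzel $2.13: prepared food → 6.5% + 1% transit = 7.5% → $0.16
Salad bar box $12.03: prepared food → 6.5% + 1% transit = 7.5% → $0.90
E-reader $191.03: consumer electronics → 10% + 0% transit = 10% → $19.10
Total tax = $0.37 + $4.55 + $1.85 + $0.94 + $0.40 + $2.78 + $0.16 + $0.90 + $19.10 = $31.05

$31.05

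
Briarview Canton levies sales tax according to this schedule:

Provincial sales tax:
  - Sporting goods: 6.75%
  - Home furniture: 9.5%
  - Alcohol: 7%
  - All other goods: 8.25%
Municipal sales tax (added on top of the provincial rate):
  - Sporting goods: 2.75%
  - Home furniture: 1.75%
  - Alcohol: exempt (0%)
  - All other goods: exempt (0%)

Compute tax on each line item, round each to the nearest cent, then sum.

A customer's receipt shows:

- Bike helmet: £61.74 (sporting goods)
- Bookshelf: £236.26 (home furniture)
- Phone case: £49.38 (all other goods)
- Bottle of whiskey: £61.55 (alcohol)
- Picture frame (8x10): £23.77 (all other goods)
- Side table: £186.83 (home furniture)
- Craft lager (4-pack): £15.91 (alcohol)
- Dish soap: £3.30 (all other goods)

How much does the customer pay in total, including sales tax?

£703.93

Bike helmet £61.74: sporting goods → 6.75% + 2.75% municipal = 9.5% → £5.87
Bookshelf £236.26: home furniture → 9.5% + 1.75% municipal = 11.25% → £26.58
Phone case £49.38: all other goods → 8.25% + 0% municipal = 8.25% → £4.07
Bottle of whiskey £61.55: alcohol → 7% + 0% municipal = 7% → £4.31
Picture frame (8x10) £23.77: all other goods → 8.25% + 0% municipal = 8.25% → £1.96
Side table £186.83: home furniture → 9.5% + 1.75% municipal = 11.25% → £21.02
Craft lager (4-pack) £15.91: alcohol → 7% + 0% municipal = 7% → £1.11
Dish soap £3.30: all other goods → 8.25% + 0% municipal = 8.25% → £0.27
Subtotal = £638.74; tax = £65.19; total due = £703.93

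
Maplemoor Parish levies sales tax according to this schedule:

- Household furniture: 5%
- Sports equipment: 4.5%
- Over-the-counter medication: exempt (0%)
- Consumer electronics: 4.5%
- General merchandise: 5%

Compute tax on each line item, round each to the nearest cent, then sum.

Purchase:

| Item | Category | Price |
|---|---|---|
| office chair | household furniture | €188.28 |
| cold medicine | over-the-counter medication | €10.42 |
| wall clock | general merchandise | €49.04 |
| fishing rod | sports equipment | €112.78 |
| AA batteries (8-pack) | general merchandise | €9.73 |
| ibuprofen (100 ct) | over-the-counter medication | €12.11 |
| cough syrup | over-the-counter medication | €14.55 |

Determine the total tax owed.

Office chair €188.28: household furniture → 5% → €9.41
Cold medicine €10.42: over-the-counter medication → 0% → €0.00
Wall clock €49.04: general merchandise → 5% → €2.45
Fishing rod €112.78: sports equipment → 4.5% → €5.08
AA batteries (8-pack) €9.73: general merchandise → 5% → €0.49
Ibuprofen (100 ct) €12.11: over-the-counter medication → 0% → €0.00
Cough syrup €14.55: over-the-counter medication → 0% → €0.00
Total tax = €9.41 + €2.45 + €5.08 + €0.49 = €17.43

€17.43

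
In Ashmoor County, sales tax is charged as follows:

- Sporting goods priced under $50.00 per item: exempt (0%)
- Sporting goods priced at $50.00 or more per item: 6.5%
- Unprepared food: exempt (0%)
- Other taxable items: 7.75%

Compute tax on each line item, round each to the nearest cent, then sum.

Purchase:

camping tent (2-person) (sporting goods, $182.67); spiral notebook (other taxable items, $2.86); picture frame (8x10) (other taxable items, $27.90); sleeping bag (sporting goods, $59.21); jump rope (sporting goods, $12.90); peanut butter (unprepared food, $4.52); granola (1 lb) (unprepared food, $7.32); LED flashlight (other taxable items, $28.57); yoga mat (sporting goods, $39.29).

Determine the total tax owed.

Camping tent (2-person) $182.67: sporting goods, $50.00 or more → 6.5% → $11.87
Spiral notebook $2.86: other taxable items → 7.75% → $0.22
Picture frame (8x10) $27.90: other taxable items → 7.75% → $2.16
Sleeping bag $59.21: sporting goods, $50.00 or more → 6.5% → $3.85
Jump rope $12.90: sporting goods, under $50.00 → 0% → $0.00
Peanut butter $4.52: unprepared food → 0% → $0.00
Granola (1 lb) $7.32: unprepared food → 0% → $0.00
LED flashlight $28.57: other taxable items → 7.75% → $2.21
Yoga mat $39.29: sporting goods, under $50.00 → 0% → $0.00
Total tax = $11.87 + $0.22 + $2.16 + $3.85 + $2.21 = $20.31

$20.31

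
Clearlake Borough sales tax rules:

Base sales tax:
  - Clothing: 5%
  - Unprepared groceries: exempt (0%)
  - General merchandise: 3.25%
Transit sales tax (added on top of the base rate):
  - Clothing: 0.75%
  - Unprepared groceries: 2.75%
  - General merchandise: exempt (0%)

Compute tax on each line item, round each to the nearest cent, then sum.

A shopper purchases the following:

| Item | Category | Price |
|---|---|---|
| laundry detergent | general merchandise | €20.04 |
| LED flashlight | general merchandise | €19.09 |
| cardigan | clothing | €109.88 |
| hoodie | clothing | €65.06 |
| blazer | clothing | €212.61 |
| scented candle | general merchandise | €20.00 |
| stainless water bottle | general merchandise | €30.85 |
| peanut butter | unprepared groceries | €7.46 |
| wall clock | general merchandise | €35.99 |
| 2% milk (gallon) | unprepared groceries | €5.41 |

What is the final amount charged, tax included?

Laundry detergent €20.04: general merchandise → 3.25% + 0% transit = 3.25% → €0.65
LED flashlight €19.09: general merchandise → 3.25% + 0% transit = 3.25% → €0.62
Cardigan €109.88: clothing → 5% + 0.75% transit = 5.75% → €6.32
Hoodie €65.06: clothing → 5% + 0.75% transit = 5.75% → €3.74
Blazer €212.61: clothing → 5% + 0.75% transit = 5.75% → €12.23
Scented candle €20.00: general merchandise → 3.25% + 0% transit = 3.25% → €0.65
Stainless water bottle €30.85: general merchandise → 3.25% + 0% transit = 3.25% → €1.00
Peanut butter €7.46: unprepared groceries → 0% + 2.75% transit = 2.75% → €0.21
Wall clock €35.99: general merchandise → 3.25% + 0% transit = 3.25% → €1.17
2% milk (gallon) €5.41: unprepared groceries → 0% + 2.75% transit = 2.75% → €0.15
Subtotal = €526.39; tax = €26.74; total due = €553.13

€553.13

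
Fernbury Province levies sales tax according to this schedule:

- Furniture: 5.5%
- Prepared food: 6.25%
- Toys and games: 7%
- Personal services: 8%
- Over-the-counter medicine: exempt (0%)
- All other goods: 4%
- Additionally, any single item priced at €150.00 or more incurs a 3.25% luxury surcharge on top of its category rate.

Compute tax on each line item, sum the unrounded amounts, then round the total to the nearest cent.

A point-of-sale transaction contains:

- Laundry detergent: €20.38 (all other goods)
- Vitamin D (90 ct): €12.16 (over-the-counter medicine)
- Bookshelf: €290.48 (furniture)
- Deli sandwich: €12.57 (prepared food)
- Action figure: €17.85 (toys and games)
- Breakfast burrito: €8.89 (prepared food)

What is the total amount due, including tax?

Laundry detergent €20.38: all other goods → 4% → €0.8152
Vitamin D (90 ct) €12.16: over-the-counter medicine → 0% → €0.00
Bookshelf €290.48: furniture → 5.5% + 3.25% surcharge = 8.75% → €25.417
Deli sandwich €12.57: prepared food → 6.25% → €0.785625
Action figure €17.85: toys and games → 7% → €1.2495
Breakfast burrito €8.89: prepared food → 6.25% → €0.555625
Subtotal = €362.33; unrounded tax = €28.82295 → €28.82; total due = €391.15

€391.15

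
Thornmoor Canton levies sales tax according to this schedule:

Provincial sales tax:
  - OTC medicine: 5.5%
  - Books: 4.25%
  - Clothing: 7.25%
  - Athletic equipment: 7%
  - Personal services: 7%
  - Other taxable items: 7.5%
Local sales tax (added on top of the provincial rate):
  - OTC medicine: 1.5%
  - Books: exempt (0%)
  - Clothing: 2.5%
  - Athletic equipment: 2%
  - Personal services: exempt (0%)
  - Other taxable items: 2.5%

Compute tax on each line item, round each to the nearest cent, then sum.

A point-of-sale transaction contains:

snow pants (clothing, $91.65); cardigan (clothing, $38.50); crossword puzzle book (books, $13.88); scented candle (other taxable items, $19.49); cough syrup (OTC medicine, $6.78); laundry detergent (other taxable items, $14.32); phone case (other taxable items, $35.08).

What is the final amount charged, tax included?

$240.34

Snow pants $91.65: clothing → 7.25% + 2.5% local = 9.75% → $8.94
Cardigan $38.50: clothing → 7.25% + 2.5% local = 9.75% → $3.75
Crossword puzzle book $13.88: books → 4.25% + 0% local = 4.25% → $0.59
Scented candle $19.49: other taxable items → 7.5% + 2.5% local = 10% → $1.95
Cough syrup $6.78: OTC medicine → 5.5% + 1.5% local = 7% → $0.47
Laundry detergent $14.32: other taxable items → 7.5% + 2.5% local = 10% → $1.43
Phone case $35.08: other taxable items → 7.5% + 2.5% local = 10% → $3.51
Subtotal = $219.70; tax = $20.64; total due = $240.34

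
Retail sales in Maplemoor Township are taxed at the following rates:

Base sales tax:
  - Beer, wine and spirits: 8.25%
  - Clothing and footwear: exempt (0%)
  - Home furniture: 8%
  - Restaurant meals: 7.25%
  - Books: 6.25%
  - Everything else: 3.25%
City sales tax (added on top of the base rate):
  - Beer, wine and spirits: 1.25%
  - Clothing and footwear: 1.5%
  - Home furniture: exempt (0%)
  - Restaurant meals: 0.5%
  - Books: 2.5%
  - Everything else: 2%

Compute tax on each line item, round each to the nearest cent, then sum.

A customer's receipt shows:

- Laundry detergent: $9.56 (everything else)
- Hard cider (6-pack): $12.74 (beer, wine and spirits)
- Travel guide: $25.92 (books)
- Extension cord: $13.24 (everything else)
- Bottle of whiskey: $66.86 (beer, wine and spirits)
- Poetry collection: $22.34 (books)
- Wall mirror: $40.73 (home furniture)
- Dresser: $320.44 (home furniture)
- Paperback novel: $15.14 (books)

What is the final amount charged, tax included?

$570.17

Laundry detergent $9.56: everything else → 3.25% + 2% city = 5.25% → $0.50
Hard cider (6-pack) $12.74: beer, wine and spirits → 8.25% + 1.25% city = 9.5% → $1.21
Travel guide $25.92: books → 6.25% + 2.5% city = 8.75% → $2.27
Extension cord $13.24: everything else → 3.25% + 2% city = 5.25% → $0.70
Bottle of whiskey $66.86: beer, wine and spirits → 8.25% + 1.25% city = 9.5% → $6.35
Poetry collection $22.34: books → 6.25% + 2.5% city = 8.75% → $1.95
Wall mirror $40.73: home furniture → 8% + 0% city = 8% → $3.26
Dresser $320.44: home furniture → 8% + 0% city = 8% → $25.64
Paperback novel $15.14: books → 6.25% + 2.5% city = 8.75% → $1.32
Subtotal = $526.97; tax = $43.20; total due = $570.17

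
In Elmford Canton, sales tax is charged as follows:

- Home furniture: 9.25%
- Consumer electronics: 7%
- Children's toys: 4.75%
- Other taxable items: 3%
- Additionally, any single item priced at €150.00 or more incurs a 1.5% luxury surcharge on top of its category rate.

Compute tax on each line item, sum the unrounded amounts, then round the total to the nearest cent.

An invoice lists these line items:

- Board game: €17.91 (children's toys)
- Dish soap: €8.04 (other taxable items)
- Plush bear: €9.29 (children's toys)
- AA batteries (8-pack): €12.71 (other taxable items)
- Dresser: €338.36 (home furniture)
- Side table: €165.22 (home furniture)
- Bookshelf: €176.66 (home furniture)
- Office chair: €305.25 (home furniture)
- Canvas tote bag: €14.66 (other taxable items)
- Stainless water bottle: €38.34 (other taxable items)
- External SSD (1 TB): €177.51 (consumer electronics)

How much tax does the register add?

Board game €17.91: children's toys → 4.75% → €0.850725
Dish soap €8.04: other taxable items → 3% → €0.2412
Plush bear €9.29: children's toys → 4.75% → €0.441275
AA batteries (8-pack) €12.71: other taxable items → 3% → €0.3813
Dresser €338.36: home furniture → 9.25% + 1.5% surcharge = 10.75% → €36.3737
Side table €165.22: home furniture → 9.25% + 1.5% surcharge = 10.75% → €17.76115
Bookshelf €176.66: home furniture → 9.25% + 1.5% surcharge = 10.75% → €18.99095
Office chair €305.25: home furniture → 9.25% + 1.5% surcharge = 10.75% → €32.814375
Canvas tote bag €14.66: other taxable items → 3% → €0.4398
Stainless water bottle €38.34: other taxable items → 3% → €1.1502
External SSD (1 TB) €177.51: consumer electronics → 7% + 1.5% surcharge = 8.5% → €15.08835
Unrounded tax sum = €124.533025 → €124.53

€124.53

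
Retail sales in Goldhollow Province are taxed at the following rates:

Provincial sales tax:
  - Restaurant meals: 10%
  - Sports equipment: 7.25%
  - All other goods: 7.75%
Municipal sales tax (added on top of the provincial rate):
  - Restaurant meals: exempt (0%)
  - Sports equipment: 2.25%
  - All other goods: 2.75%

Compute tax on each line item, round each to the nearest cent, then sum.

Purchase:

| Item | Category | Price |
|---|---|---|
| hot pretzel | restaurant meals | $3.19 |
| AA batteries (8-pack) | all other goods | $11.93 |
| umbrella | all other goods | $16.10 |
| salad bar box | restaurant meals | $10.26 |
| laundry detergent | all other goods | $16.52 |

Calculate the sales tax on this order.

Hot pretzel $3.19: restaurant meals → 10% + 0% municipal = 10% → $0.32
AA batteries (8-pack) $11.93: all other goods → 7.75% + 2.75% municipal = 10.5% → $1.25
Umbrella $16.10: all other goods → 7.75% + 2.75% municipal = 10.5% → $1.69
Salad bar box $10.26: restaurant meals → 10% + 0% municipal = 10% → $1.03
Laundry detergent $16.52: all other goods → 7.75% + 2.75% municipal = 10.5% → $1.73
Total tax = $0.32 + $1.25 + $1.69 + $1.03 + $1.73 = $6.02

$6.02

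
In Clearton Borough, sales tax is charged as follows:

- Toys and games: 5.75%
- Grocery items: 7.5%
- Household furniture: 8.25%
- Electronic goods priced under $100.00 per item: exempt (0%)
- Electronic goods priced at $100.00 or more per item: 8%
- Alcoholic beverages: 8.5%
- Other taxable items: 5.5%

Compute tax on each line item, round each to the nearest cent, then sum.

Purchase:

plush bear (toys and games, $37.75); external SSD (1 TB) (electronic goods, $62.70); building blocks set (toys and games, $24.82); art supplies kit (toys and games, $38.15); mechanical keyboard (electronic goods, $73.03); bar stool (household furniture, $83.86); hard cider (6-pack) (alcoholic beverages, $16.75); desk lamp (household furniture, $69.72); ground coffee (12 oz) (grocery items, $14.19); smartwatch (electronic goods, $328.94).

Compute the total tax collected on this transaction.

Plush bear $37.75: toys and games → 5.75% → $2.17
External SSD (1 TB) $62.70: electronic goods, under $100.00 → 0% → $0.00
Building blocks set $24.82: toys and games → 5.75% → $1.43
Art supplies kit $38.15: toys and games → 5.75% → $2.19
Mechanical keyboard $73.03: electronic goods, under $100.00 → 0% → $0.00
Bar stool $83.86: household furniture → 8.25% → $6.92
Hard cider (6-pack) $16.75: alcoholic beverages → 8.5% → $1.42
Desk lamp $69.72: household furniture → 8.25% → $5.75
Ground coffee (12 oz) $14.19: grocery items → 7.5% → $1.06
Smartwatch $328.94: electronic goods, $100.00 or more → 8% → $26.32
Total tax = $2.17 + $1.43 + $2.19 + $6.92 + $1.42 + $5.75 + $1.06 + $26.32 = $47.26

$47.26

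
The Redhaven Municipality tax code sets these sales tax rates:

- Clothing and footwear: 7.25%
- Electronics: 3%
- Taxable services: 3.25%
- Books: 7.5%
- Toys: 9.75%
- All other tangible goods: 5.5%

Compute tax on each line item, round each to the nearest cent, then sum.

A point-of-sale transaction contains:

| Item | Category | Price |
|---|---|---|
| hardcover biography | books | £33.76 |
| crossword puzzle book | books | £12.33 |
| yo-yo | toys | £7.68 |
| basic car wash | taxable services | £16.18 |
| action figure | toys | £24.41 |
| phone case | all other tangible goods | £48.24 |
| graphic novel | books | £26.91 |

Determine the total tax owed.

Hardcover biography £33.76: books → 7.5% → £2.53
Crossword puzzle book £12.33: books → 7.5% → £0.92
Yo-yo £7.68: toys → 9.75% → £0.75
Basic car wash £16.18: taxable services → 3.25% → £0.53
Action figure £24.41: toys → 9.75% → £2.38
Phone case £48.24: all other tangible goods → 5.5% → £2.65
Graphic novel £26.91: books → 7.5% → £2.02
Total tax = £2.53 + £0.92 + £0.75 + £0.53 + £2.38 + £2.65 + £2.02 = £11.78

£11.78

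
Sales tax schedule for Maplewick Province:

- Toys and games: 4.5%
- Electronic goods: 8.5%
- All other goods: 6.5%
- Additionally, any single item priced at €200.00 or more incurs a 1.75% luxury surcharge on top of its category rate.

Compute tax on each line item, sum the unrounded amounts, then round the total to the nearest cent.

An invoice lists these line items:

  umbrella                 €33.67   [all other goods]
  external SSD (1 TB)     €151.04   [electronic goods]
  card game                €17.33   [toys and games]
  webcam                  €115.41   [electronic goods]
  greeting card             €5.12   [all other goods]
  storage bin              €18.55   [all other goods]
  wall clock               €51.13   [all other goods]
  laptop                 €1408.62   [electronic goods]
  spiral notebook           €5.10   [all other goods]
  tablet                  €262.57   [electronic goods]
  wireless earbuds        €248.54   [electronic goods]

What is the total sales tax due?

€227.58

Umbrella €33.67: all other goods → 6.5% → €2.18855
External SSD (1 TB) €151.04: electronic goods → 8.5% → €12.8384
Card game €17.33: toys and games → 4.5% → €0.77985
Webcam €115.41: electronic goods → 8.5% → €9.80985
Greeting card €5.12: all other goods → 6.5% → €0.3328
Storage bin €18.55: all other goods → 6.5% → €1.20575
Wall clock €51.13: all other goods → 6.5% → €3.32345
Laptop €1408.62: electronic goods → 8.5% + 1.75% surcharge = 10.25% → €144.38355
Spiral notebook €5.10: all other goods → 6.5% → €0.3315
Tablet €262.57: electronic goods → 8.5% + 1.75% surcharge = 10.25% → €26.913425
Wireless earbuds €248.54: electronic goods → 8.5% + 1.75% surcharge = 10.25% → €25.47535
Unrounded tax sum = €227.582475 → €227.58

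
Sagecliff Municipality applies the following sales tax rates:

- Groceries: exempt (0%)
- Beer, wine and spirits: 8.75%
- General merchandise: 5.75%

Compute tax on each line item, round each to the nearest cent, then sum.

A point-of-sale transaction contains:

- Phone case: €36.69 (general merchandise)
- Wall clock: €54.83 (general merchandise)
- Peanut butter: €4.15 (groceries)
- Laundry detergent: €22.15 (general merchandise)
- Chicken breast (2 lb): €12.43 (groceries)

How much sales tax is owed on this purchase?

€6.53

Phone case €36.69: general merchandise → 5.75% → €2.11
Wall clock €54.83: general merchandise → 5.75% → €3.15
Peanut butter €4.15: groceries → 0% → €0.00
Laundry detergent €22.15: general merchandise → 5.75% → €1.27
Chicken breast (2 lb) €12.43: groceries → 0% → €0.00
Total tax = €2.11 + €3.15 + €1.27 = €6.53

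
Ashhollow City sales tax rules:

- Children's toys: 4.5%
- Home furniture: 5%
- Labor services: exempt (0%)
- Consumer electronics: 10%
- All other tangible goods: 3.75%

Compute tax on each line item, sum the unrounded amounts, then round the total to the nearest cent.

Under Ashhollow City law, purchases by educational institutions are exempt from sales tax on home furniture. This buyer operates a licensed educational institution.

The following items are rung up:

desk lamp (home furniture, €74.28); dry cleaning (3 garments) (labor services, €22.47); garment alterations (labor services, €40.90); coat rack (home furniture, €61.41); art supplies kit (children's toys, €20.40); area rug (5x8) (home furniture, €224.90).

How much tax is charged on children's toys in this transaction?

€0.92

Art supplies kit €20.40: children's toys → 4.5% → €0.918
Tax on children's toys: unrounded sum = €0.918 → €0.92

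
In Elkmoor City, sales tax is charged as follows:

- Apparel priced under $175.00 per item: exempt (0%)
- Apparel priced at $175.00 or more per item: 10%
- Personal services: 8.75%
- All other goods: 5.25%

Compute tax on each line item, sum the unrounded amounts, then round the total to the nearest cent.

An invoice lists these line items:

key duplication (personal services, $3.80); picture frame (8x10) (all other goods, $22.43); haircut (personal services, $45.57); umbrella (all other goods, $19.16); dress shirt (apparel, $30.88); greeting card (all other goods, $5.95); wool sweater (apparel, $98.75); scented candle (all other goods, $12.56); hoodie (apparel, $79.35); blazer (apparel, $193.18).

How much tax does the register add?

Key duplication $3.80: personal services → 8.75% → $0.3325
Picture frame (8x10) $22.43: all other goods → 5.25% → $1.177575
Haircut $45.57: personal services → 8.75% → $3.987375
Umbrella $19.16: all other goods → 5.25% → $1.0059
Dress shirt $30.88: apparel, under $175.00 → 0% → $0.00
Greeting card $5.95: all other goods → 5.25% → $0.312375
Wool sweater $98.75: apparel, under $175.00 → 0% → $0.00
Scented candle $12.56: all other goods → 5.25% → $0.6594
Hoodie $79.35: apparel, under $175.00 → 0% → $0.00
Blazer $193.18: apparel, $175.00 or more → 10% → $19.318
Unrounded tax sum = $26.793125 → $26.79

$26.79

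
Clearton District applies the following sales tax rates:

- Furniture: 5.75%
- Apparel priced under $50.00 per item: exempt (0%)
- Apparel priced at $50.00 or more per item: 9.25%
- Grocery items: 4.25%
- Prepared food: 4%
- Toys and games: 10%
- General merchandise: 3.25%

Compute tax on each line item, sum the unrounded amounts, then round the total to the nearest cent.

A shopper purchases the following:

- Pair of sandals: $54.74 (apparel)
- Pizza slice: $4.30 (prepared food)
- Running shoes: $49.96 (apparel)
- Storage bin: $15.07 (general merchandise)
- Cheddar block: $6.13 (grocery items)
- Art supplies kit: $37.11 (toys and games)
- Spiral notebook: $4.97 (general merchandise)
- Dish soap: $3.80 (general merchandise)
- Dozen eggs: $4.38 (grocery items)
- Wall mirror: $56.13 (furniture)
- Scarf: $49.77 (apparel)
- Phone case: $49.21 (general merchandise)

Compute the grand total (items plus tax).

Pair of sandals $54.74: apparel, $50.00 or more → 9.25% → $5.06345
Pizza slice $4.30: prepared food → 4% → $0.172
Running shoes $49.96: apparel, under $50.00 → 0% → $0.00
Storage bin $15.07: general merchandise → 3.25% → $0.489775
Cheddar block $6.13: grocery items → 4.25% → $0.260525
Art supplies kit $37.11: toys and games → 10% → $3.711
Spiral notebook $4.97: general merchandise → 3.25% → $0.161525
Dish soap $3.80: general merchandise → 3.25% → $0.1235
Dozen eggs $4.38: grocery items → 4.25% → $0.18615
Wall mirror $56.13: furniture → 5.75% → $3.227475
Scarf $49.77: apparel, under $50.00 → 0% → $0.00
Phone case $49.21: general merchandise → 3.25% → $1.599325
Subtotal = $335.57; unrounded tax = $14.994725 → $14.99; total due = $350.56

$350.56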